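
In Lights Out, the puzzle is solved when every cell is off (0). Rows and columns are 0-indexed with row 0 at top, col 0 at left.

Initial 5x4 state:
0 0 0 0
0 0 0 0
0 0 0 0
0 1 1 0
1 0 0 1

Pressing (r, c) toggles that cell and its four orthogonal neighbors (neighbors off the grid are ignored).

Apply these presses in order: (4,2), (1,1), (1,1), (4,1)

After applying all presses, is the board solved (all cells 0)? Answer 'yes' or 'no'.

After press 1 at (4,2):
0 0 0 0
0 0 0 0
0 0 0 0
0 1 0 0
1 1 1 0

After press 2 at (1,1):
0 1 0 0
1 1 1 0
0 1 0 0
0 1 0 0
1 1 1 0

After press 3 at (1,1):
0 0 0 0
0 0 0 0
0 0 0 0
0 1 0 0
1 1 1 0

After press 4 at (4,1):
0 0 0 0
0 0 0 0
0 0 0 0
0 0 0 0
0 0 0 0

Lights still on: 0

Answer: yes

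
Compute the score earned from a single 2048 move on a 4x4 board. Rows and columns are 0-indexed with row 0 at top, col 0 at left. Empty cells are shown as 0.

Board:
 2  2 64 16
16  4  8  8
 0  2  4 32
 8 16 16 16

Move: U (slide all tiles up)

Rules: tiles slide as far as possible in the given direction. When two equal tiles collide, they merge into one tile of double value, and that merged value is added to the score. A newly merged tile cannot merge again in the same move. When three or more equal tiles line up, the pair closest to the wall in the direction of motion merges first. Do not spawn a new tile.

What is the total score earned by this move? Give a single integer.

Answer: 0

Derivation:
Slide up:
col 0: [2, 16, 0, 8] -> [2, 16, 8, 0]  score +0 (running 0)
col 1: [2, 4, 2, 16] -> [2, 4, 2, 16]  score +0 (running 0)
col 2: [64, 8, 4, 16] -> [64, 8, 4, 16]  score +0 (running 0)
col 3: [16, 8, 32, 16] -> [16, 8, 32, 16]  score +0 (running 0)
Board after move:
 2  2 64 16
16  4  8  8
 8  2  4 32
 0 16 16 16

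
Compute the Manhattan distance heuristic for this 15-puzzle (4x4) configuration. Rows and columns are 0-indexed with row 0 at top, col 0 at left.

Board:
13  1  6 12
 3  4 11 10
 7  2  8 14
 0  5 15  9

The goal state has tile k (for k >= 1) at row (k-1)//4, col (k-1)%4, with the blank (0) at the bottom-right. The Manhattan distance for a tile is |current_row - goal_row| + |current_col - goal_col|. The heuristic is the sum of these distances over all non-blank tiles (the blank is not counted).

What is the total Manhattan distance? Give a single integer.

Answer: 35

Derivation:
Tile 13: (0,0)->(3,0) = 3
Tile 1: (0,1)->(0,0) = 1
Tile 6: (0,2)->(1,1) = 2
Tile 12: (0,3)->(2,3) = 2
Tile 3: (1,0)->(0,2) = 3
Tile 4: (1,1)->(0,3) = 3
Tile 11: (1,2)->(2,2) = 1
Tile 10: (1,3)->(2,1) = 3
Tile 7: (2,0)->(1,2) = 3
Tile 2: (2,1)->(0,1) = 2
Tile 8: (2,2)->(1,3) = 2
Tile 14: (2,3)->(3,1) = 3
Tile 5: (3,1)->(1,0) = 3
Tile 15: (3,2)->(3,2) = 0
Tile 9: (3,3)->(2,0) = 4
Sum: 3 + 1 + 2 + 2 + 3 + 3 + 1 + 3 + 3 + 2 + 2 + 3 + 3 + 0 + 4 = 35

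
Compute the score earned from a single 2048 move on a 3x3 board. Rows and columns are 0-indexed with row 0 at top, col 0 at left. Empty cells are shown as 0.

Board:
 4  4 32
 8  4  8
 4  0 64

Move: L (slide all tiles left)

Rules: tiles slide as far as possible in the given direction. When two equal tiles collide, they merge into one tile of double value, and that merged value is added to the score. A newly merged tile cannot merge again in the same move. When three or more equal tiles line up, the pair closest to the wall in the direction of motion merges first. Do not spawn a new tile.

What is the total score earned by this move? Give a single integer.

Answer: 8

Derivation:
Slide left:
row 0: [4, 4, 32] -> [8, 32, 0]  score +8 (running 8)
row 1: [8, 4, 8] -> [8, 4, 8]  score +0 (running 8)
row 2: [4, 0, 64] -> [4, 64, 0]  score +0 (running 8)
Board after move:
 8 32  0
 8  4  8
 4 64  0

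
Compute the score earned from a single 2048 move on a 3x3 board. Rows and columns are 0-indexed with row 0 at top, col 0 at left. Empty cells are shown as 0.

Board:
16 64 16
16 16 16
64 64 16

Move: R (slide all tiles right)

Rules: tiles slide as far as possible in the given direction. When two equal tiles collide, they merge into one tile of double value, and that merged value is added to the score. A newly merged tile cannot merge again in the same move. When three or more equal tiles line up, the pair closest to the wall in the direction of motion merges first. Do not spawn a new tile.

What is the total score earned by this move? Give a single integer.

Answer: 160

Derivation:
Slide right:
row 0: [16, 64, 16] -> [16, 64, 16]  score +0 (running 0)
row 1: [16, 16, 16] -> [0, 16, 32]  score +32 (running 32)
row 2: [64, 64, 16] -> [0, 128, 16]  score +128 (running 160)
Board after move:
 16  64  16
  0  16  32
  0 128  16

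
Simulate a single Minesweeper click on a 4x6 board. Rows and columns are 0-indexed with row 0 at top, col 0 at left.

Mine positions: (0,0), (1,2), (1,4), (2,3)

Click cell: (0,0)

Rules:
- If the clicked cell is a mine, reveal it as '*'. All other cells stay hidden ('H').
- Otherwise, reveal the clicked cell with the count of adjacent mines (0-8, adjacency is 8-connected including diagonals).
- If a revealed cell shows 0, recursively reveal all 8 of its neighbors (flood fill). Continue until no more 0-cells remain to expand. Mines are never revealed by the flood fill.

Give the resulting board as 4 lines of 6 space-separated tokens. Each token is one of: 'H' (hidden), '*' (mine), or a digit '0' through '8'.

* H H H H H
H H H H H H
H H H H H H
H H H H H H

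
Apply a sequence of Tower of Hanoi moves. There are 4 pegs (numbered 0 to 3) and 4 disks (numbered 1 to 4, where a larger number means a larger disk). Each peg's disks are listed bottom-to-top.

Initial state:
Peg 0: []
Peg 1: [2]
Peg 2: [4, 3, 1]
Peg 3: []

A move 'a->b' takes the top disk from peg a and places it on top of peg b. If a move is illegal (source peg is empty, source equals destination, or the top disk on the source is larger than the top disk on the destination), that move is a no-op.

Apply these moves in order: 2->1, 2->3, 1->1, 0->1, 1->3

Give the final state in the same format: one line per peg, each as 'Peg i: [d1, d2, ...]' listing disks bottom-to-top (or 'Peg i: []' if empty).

After move 1 (2->1):
Peg 0: []
Peg 1: [2, 1]
Peg 2: [4, 3]
Peg 3: []

After move 2 (2->3):
Peg 0: []
Peg 1: [2, 1]
Peg 2: [4]
Peg 3: [3]

After move 3 (1->1):
Peg 0: []
Peg 1: [2, 1]
Peg 2: [4]
Peg 3: [3]

After move 4 (0->1):
Peg 0: []
Peg 1: [2, 1]
Peg 2: [4]
Peg 3: [3]

After move 5 (1->3):
Peg 0: []
Peg 1: [2]
Peg 2: [4]
Peg 3: [3, 1]

Answer: Peg 0: []
Peg 1: [2]
Peg 2: [4]
Peg 3: [3, 1]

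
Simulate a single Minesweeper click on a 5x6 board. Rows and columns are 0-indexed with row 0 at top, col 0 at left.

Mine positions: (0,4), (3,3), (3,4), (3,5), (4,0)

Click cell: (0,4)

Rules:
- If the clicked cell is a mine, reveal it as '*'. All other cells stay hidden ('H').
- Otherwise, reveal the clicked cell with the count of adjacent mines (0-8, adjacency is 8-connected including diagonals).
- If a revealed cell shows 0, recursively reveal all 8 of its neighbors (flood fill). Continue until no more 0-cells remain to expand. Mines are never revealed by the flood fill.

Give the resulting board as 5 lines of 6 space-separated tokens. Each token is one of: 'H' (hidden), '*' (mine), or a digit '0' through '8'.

H H H H * H
H H H H H H
H H H H H H
H H H H H H
H H H H H H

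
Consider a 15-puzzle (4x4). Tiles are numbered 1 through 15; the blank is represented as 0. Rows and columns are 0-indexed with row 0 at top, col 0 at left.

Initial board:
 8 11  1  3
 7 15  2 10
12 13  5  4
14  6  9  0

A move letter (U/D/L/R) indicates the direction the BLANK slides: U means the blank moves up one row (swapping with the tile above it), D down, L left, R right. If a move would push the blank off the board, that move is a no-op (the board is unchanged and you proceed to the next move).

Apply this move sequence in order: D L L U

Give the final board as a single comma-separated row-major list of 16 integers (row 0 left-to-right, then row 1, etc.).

After move 1 (D):
 8 11  1  3
 7 15  2 10
12 13  5  4
14  6  9  0

After move 2 (L):
 8 11  1  3
 7 15  2 10
12 13  5  4
14  6  0  9

After move 3 (L):
 8 11  1  3
 7 15  2 10
12 13  5  4
14  0  6  9

After move 4 (U):
 8 11  1  3
 7 15  2 10
12  0  5  4
14 13  6  9

Answer: 8, 11, 1, 3, 7, 15, 2, 10, 12, 0, 5, 4, 14, 13, 6, 9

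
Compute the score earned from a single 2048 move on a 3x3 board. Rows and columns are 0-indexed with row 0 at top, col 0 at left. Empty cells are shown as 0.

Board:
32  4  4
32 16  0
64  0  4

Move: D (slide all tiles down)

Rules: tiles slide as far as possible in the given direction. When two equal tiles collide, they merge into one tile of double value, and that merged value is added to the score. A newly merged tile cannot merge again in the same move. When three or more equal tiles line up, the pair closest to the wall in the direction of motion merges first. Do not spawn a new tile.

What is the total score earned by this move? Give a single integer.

Slide down:
col 0: [32, 32, 64] -> [0, 64, 64]  score +64 (running 64)
col 1: [4, 16, 0] -> [0, 4, 16]  score +0 (running 64)
col 2: [4, 0, 4] -> [0, 0, 8]  score +8 (running 72)
Board after move:
 0  0  0
64  4  0
64 16  8

Answer: 72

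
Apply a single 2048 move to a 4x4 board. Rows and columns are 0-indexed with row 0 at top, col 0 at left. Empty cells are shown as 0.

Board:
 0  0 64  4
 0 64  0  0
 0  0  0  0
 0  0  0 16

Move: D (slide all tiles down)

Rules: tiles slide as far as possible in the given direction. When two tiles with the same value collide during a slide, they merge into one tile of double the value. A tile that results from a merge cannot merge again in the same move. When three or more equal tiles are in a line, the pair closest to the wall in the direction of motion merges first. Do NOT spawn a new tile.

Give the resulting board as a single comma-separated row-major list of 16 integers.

Slide down:
col 0: [0, 0, 0, 0] -> [0, 0, 0, 0]
col 1: [0, 64, 0, 0] -> [0, 0, 0, 64]
col 2: [64, 0, 0, 0] -> [0, 0, 0, 64]
col 3: [4, 0, 0, 16] -> [0, 0, 4, 16]

Answer: 0, 0, 0, 0, 0, 0, 0, 0, 0, 0, 0, 4, 0, 64, 64, 16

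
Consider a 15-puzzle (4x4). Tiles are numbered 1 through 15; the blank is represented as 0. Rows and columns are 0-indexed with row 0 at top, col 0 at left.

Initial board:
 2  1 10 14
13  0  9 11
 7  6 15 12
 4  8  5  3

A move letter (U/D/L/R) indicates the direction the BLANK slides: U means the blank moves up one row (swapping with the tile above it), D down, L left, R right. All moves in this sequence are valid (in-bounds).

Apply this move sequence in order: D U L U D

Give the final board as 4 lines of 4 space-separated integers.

Answer:  2  1 10 14
 0 13  9 11
 7  6 15 12
 4  8  5  3

Derivation:
After move 1 (D):
 2  1 10 14
13  6  9 11
 7  0 15 12
 4  8  5  3

After move 2 (U):
 2  1 10 14
13  0  9 11
 7  6 15 12
 4  8  5  3

After move 3 (L):
 2  1 10 14
 0 13  9 11
 7  6 15 12
 4  8  5  3

After move 4 (U):
 0  1 10 14
 2 13  9 11
 7  6 15 12
 4  8  5  3

After move 5 (D):
 2  1 10 14
 0 13  9 11
 7  6 15 12
 4  8  5  3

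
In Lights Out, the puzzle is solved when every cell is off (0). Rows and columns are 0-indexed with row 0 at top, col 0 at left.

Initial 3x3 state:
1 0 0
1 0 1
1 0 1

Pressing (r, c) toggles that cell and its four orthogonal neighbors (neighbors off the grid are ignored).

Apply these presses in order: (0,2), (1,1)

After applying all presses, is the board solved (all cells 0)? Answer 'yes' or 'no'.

After press 1 at (0,2):
1 1 1
1 0 0
1 0 1

After press 2 at (1,1):
1 0 1
0 1 1
1 1 1

Lights still on: 7

Answer: no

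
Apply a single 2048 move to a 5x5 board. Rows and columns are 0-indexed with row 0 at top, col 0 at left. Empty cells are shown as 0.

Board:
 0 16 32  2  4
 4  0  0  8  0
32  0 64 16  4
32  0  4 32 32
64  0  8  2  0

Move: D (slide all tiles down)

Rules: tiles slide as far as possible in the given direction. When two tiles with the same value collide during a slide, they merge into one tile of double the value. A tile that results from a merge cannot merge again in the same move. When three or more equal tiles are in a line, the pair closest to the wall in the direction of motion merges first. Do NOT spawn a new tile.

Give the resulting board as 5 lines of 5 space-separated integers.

Answer:  0  0  0  2  0
 0  0 32  8  0
 4  0 64 16  0
64  0  4 32  8
64 16  8  2 32

Derivation:
Slide down:
col 0: [0, 4, 32, 32, 64] -> [0, 0, 4, 64, 64]
col 1: [16, 0, 0, 0, 0] -> [0, 0, 0, 0, 16]
col 2: [32, 0, 64, 4, 8] -> [0, 32, 64, 4, 8]
col 3: [2, 8, 16, 32, 2] -> [2, 8, 16, 32, 2]
col 4: [4, 0, 4, 32, 0] -> [0, 0, 0, 8, 32]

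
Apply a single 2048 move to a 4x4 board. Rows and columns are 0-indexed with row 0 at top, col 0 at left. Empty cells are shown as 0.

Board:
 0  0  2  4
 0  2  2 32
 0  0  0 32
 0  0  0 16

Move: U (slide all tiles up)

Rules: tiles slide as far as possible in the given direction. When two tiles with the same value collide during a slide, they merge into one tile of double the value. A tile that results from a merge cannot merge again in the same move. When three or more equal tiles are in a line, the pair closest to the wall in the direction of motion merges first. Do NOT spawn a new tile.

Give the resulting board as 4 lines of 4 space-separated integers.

Answer:  0  2  4  4
 0  0  0 64
 0  0  0 16
 0  0  0  0

Derivation:
Slide up:
col 0: [0, 0, 0, 0] -> [0, 0, 0, 0]
col 1: [0, 2, 0, 0] -> [2, 0, 0, 0]
col 2: [2, 2, 0, 0] -> [4, 0, 0, 0]
col 3: [4, 32, 32, 16] -> [4, 64, 16, 0]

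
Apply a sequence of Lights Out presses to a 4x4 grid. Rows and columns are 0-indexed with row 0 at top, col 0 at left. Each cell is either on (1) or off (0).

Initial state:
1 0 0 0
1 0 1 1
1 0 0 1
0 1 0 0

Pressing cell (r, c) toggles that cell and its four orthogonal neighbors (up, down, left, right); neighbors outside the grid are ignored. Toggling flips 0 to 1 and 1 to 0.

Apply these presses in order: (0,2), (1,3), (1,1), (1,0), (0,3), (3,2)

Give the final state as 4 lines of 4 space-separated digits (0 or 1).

After press 1 at (0,2):
1 1 1 1
1 0 0 1
1 0 0 1
0 1 0 0

After press 2 at (1,3):
1 1 1 0
1 0 1 0
1 0 0 0
0 1 0 0

After press 3 at (1,1):
1 0 1 0
0 1 0 0
1 1 0 0
0 1 0 0

After press 4 at (1,0):
0 0 1 0
1 0 0 0
0 1 0 0
0 1 0 0

After press 5 at (0,3):
0 0 0 1
1 0 0 1
0 1 0 0
0 1 0 0

After press 6 at (3,2):
0 0 0 1
1 0 0 1
0 1 1 0
0 0 1 1

Answer: 0 0 0 1
1 0 0 1
0 1 1 0
0 0 1 1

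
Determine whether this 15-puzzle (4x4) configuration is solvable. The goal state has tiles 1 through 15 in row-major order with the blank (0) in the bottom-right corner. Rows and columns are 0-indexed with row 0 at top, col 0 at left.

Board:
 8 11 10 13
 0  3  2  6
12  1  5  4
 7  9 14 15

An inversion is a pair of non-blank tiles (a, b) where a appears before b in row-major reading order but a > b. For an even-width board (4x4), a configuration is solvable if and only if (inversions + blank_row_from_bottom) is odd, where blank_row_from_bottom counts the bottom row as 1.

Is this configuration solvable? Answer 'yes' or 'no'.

Answer: no

Derivation:
Inversions: 45
Blank is in row 1 (0-indexed from top), which is row 3 counting from the bottom (bottom = 1).
45 + 3 = 48, which is even, so the puzzle is not solvable.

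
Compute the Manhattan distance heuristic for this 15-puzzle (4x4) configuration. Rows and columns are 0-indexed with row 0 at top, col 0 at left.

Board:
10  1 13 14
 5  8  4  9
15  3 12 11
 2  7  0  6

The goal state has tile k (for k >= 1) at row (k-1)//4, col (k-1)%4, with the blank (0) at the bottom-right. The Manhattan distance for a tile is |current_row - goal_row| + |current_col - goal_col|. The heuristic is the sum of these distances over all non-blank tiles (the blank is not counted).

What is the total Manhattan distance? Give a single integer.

Tile 10: (0,0)->(2,1) = 3
Tile 1: (0,1)->(0,0) = 1
Tile 13: (0,2)->(3,0) = 5
Tile 14: (0,3)->(3,1) = 5
Tile 5: (1,0)->(1,0) = 0
Tile 8: (1,1)->(1,3) = 2
Tile 4: (1,2)->(0,3) = 2
Tile 9: (1,3)->(2,0) = 4
Tile 15: (2,0)->(3,2) = 3
Tile 3: (2,1)->(0,2) = 3
Tile 12: (2,2)->(2,3) = 1
Tile 11: (2,3)->(2,2) = 1
Tile 2: (3,0)->(0,1) = 4
Tile 7: (3,1)->(1,2) = 3
Tile 6: (3,3)->(1,1) = 4
Sum: 3 + 1 + 5 + 5 + 0 + 2 + 2 + 4 + 3 + 3 + 1 + 1 + 4 + 3 + 4 = 41

Answer: 41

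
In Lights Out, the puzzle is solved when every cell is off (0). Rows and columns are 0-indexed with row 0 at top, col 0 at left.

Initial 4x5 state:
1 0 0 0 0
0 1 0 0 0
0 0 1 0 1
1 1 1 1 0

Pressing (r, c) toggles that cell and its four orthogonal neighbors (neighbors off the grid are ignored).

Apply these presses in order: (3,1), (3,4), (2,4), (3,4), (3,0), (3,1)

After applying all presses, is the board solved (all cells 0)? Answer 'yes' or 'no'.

Answer: no

Derivation:
After press 1 at (3,1):
1 0 0 0 0
0 1 0 0 0
0 1 1 0 1
0 0 0 1 0

After press 2 at (3,4):
1 0 0 0 0
0 1 0 0 0
0 1 1 0 0
0 0 0 0 1

After press 3 at (2,4):
1 0 0 0 0
0 1 0 0 1
0 1 1 1 1
0 0 0 0 0

After press 4 at (3,4):
1 0 0 0 0
0 1 0 0 1
0 1 1 1 0
0 0 0 1 1

After press 5 at (3,0):
1 0 0 0 0
0 1 0 0 1
1 1 1 1 0
1 1 0 1 1

After press 6 at (3,1):
1 0 0 0 0
0 1 0 0 1
1 0 1 1 0
0 0 1 1 1

Lights still on: 9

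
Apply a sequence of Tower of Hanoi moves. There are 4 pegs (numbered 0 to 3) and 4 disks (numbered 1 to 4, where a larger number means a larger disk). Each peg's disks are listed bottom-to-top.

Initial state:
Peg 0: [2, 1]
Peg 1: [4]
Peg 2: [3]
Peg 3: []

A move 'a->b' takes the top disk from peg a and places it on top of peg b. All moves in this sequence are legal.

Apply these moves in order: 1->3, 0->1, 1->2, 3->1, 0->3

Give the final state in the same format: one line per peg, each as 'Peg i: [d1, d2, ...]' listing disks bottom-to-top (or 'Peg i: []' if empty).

Answer: Peg 0: []
Peg 1: [4]
Peg 2: [3, 1]
Peg 3: [2]

Derivation:
After move 1 (1->3):
Peg 0: [2, 1]
Peg 1: []
Peg 2: [3]
Peg 3: [4]

After move 2 (0->1):
Peg 0: [2]
Peg 1: [1]
Peg 2: [3]
Peg 3: [4]

After move 3 (1->2):
Peg 0: [2]
Peg 1: []
Peg 2: [3, 1]
Peg 3: [4]

After move 4 (3->1):
Peg 0: [2]
Peg 1: [4]
Peg 2: [3, 1]
Peg 3: []

After move 5 (0->3):
Peg 0: []
Peg 1: [4]
Peg 2: [3, 1]
Peg 3: [2]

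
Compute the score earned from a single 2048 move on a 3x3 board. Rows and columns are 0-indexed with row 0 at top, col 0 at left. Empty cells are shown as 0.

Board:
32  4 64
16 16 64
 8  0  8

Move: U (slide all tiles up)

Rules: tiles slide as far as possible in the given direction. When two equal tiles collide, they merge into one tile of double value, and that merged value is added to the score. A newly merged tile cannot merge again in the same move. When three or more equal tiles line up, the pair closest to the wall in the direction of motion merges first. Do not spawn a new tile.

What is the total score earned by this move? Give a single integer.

Answer: 128

Derivation:
Slide up:
col 0: [32, 16, 8] -> [32, 16, 8]  score +0 (running 0)
col 1: [4, 16, 0] -> [4, 16, 0]  score +0 (running 0)
col 2: [64, 64, 8] -> [128, 8, 0]  score +128 (running 128)
Board after move:
 32   4 128
 16  16   8
  8   0   0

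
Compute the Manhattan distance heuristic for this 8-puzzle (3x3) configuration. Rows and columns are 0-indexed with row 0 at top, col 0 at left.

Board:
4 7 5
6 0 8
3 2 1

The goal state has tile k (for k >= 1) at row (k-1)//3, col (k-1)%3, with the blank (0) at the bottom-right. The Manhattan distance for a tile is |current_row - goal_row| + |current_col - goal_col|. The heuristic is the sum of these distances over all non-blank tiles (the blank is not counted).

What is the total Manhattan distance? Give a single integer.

Tile 4: (0,0)->(1,0) = 1
Tile 7: (0,1)->(2,0) = 3
Tile 5: (0,2)->(1,1) = 2
Tile 6: (1,0)->(1,2) = 2
Tile 8: (1,2)->(2,1) = 2
Tile 3: (2,0)->(0,2) = 4
Tile 2: (2,1)->(0,1) = 2
Tile 1: (2,2)->(0,0) = 4
Sum: 1 + 3 + 2 + 2 + 2 + 4 + 2 + 4 = 20

Answer: 20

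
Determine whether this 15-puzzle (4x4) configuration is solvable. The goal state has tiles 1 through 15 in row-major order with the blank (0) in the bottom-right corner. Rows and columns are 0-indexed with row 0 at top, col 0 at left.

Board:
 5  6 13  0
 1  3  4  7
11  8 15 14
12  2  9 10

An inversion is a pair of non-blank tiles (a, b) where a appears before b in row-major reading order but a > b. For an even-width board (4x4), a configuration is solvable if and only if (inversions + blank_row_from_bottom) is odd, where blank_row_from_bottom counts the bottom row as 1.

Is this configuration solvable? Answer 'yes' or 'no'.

Inversions: 38
Blank is in row 0 (0-indexed from top), which is row 4 counting from the bottom (bottom = 1).
38 + 4 = 42, which is even, so the puzzle is not solvable.

Answer: no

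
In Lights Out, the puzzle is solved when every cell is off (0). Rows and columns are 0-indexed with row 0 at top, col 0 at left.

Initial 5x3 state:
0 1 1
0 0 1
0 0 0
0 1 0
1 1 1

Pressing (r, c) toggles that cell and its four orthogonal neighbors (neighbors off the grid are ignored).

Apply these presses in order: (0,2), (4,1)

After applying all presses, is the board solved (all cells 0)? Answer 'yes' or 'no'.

Answer: yes

Derivation:
After press 1 at (0,2):
0 0 0
0 0 0
0 0 0
0 1 0
1 1 1

After press 2 at (4,1):
0 0 0
0 0 0
0 0 0
0 0 0
0 0 0

Lights still on: 0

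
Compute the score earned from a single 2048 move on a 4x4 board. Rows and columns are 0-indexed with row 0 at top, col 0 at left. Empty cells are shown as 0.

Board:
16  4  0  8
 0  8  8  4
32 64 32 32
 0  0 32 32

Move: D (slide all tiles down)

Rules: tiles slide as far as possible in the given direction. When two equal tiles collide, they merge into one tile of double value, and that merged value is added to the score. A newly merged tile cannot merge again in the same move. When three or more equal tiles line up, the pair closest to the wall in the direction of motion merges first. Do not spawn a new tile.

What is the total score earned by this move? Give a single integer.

Answer: 128

Derivation:
Slide down:
col 0: [16, 0, 32, 0] -> [0, 0, 16, 32]  score +0 (running 0)
col 1: [4, 8, 64, 0] -> [0, 4, 8, 64]  score +0 (running 0)
col 2: [0, 8, 32, 32] -> [0, 0, 8, 64]  score +64 (running 64)
col 3: [8, 4, 32, 32] -> [0, 8, 4, 64]  score +64 (running 128)
Board after move:
 0  0  0  0
 0  4  0  8
16  8  8  4
32 64 64 64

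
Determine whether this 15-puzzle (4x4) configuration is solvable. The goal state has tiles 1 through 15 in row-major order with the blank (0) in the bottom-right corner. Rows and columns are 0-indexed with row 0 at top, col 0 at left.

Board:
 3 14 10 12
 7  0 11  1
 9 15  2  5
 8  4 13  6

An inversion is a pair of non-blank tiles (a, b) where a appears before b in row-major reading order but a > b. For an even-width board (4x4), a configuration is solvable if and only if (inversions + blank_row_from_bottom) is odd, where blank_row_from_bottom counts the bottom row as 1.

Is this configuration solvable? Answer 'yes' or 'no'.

Inversions: 58
Blank is in row 1 (0-indexed from top), which is row 3 counting from the bottom (bottom = 1).
58 + 3 = 61, which is odd, so the puzzle is solvable.

Answer: yes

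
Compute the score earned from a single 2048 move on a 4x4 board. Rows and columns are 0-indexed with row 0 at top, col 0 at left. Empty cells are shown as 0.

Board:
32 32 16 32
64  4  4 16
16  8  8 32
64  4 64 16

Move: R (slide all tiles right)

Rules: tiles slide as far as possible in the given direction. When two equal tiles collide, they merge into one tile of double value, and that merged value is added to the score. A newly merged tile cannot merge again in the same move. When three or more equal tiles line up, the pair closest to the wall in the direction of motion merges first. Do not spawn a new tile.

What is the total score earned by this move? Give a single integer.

Answer: 88

Derivation:
Slide right:
row 0: [32, 32, 16, 32] -> [0, 64, 16, 32]  score +64 (running 64)
row 1: [64, 4, 4, 16] -> [0, 64, 8, 16]  score +8 (running 72)
row 2: [16, 8, 8, 32] -> [0, 16, 16, 32]  score +16 (running 88)
row 3: [64, 4, 64, 16] -> [64, 4, 64, 16]  score +0 (running 88)
Board after move:
 0 64 16 32
 0 64  8 16
 0 16 16 32
64  4 64 16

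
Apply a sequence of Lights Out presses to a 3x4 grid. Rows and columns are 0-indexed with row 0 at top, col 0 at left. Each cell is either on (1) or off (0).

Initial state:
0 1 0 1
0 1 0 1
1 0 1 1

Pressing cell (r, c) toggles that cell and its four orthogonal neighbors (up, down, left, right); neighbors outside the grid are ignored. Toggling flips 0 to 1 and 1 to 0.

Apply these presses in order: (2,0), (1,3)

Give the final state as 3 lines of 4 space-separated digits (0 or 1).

Answer: 0 1 0 0
1 1 1 0
0 1 1 0

Derivation:
After press 1 at (2,0):
0 1 0 1
1 1 0 1
0 1 1 1

After press 2 at (1,3):
0 1 0 0
1 1 1 0
0 1 1 0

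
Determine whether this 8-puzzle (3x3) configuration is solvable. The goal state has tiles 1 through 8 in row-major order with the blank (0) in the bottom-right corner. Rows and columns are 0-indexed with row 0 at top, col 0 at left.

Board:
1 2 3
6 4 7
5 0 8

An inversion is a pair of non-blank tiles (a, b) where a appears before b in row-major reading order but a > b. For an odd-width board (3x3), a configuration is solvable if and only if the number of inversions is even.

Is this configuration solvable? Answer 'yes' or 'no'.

Answer: no

Derivation:
Inversions (pairs i<j in row-major order where tile[i] > tile[j] > 0): 3
3 is odd, so the puzzle is not solvable.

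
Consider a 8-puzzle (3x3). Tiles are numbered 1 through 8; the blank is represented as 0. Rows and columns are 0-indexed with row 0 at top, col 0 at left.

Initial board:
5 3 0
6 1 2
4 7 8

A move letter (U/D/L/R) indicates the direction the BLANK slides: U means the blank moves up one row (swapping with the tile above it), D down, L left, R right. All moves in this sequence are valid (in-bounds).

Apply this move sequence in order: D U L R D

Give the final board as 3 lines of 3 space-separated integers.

Answer: 5 3 2
6 1 0
4 7 8

Derivation:
After move 1 (D):
5 3 2
6 1 0
4 7 8

After move 2 (U):
5 3 0
6 1 2
4 7 8

After move 3 (L):
5 0 3
6 1 2
4 7 8

After move 4 (R):
5 3 0
6 1 2
4 7 8

After move 5 (D):
5 3 2
6 1 0
4 7 8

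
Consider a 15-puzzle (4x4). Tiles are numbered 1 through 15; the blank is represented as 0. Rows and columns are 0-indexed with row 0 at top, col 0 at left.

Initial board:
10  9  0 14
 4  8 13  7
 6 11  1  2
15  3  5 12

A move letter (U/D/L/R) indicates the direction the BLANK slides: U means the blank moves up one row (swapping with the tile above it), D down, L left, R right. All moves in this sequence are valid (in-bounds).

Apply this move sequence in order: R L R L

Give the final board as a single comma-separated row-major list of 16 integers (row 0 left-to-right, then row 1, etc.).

After move 1 (R):
10  9 14  0
 4  8 13  7
 6 11  1  2
15  3  5 12

After move 2 (L):
10  9  0 14
 4  8 13  7
 6 11  1  2
15  3  5 12

After move 3 (R):
10  9 14  0
 4  8 13  7
 6 11  1  2
15  3  5 12

After move 4 (L):
10  9  0 14
 4  8 13  7
 6 11  1  2
15  3  5 12

Answer: 10, 9, 0, 14, 4, 8, 13, 7, 6, 11, 1, 2, 15, 3, 5, 12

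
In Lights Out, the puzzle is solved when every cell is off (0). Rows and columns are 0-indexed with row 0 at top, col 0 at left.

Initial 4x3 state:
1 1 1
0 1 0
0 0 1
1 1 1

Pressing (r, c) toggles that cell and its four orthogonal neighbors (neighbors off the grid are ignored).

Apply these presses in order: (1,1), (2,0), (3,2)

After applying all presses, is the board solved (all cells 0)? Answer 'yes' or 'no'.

Answer: no

Derivation:
After press 1 at (1,1):
1 0 1
1 0 1
0 1 1
1 1 1

After press 2 at (2,0):
1 0 1
0 0 1
1 0 1
0 1 1

After press 3 at (3,2):
1 0 1
0 0 1
1 0 0
0 0 0

Lights still on: 4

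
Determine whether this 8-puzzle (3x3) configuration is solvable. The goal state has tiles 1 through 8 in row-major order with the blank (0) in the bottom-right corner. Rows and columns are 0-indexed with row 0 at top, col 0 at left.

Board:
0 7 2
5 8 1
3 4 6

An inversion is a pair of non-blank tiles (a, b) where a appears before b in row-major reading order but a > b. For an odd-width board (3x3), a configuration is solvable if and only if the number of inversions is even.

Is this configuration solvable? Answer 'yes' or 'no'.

Answer: yes

Derivation:
Inversions (pairs i<j in row-major order where tile[i] > tile[j] > 0): 14
14 is even, so the puzzle is solvable.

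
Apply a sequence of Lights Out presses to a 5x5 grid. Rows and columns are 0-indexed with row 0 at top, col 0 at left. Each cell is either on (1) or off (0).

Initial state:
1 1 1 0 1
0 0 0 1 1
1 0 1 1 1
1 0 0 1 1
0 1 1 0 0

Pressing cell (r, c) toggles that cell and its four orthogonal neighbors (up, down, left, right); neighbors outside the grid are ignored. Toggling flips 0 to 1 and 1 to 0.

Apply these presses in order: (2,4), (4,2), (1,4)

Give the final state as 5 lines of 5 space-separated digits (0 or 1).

Answer: 1 1 1 0 0
0 0 0 0 1
1 0 1 0 1
1 0 1 1 0
0 0 0 1 0

Derivation:
After press 1 at (2,4):
1 1 1 0 1
0 0 0 1 0
1 0 1 0 0
1 0 0 1 0
0 1 1 0 0

After press 2 at (4,2):
1 1 1 0 1
0 0 0 1 0
1 0 1 0 0
1 0 1 1 0
0 0 0 1 0

After press 3 at (1,4):
1 1 1 0 0
0 0 0 0 1
1 0 1 0 1
1 0 1 1 0
0 0 0 1 0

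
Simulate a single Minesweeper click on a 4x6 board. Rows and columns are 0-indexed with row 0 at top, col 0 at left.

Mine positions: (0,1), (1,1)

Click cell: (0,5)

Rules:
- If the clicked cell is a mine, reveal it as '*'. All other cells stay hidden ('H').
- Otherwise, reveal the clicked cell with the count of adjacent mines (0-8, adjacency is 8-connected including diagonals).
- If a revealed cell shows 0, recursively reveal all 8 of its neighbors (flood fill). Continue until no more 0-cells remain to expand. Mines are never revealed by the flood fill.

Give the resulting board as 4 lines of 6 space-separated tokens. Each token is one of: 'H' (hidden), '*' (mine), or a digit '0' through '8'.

H H 2 0 0 0
H H 2 0 0 0
1 1 1 0 0 0
0 0 0 0 0 0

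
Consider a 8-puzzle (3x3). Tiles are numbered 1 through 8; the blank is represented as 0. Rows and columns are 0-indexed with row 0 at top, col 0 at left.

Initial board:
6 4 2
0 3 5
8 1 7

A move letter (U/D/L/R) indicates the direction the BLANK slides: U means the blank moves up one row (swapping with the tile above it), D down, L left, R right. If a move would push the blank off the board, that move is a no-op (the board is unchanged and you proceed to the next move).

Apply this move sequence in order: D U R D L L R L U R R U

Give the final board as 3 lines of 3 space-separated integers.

Answer: 6 4 0
1 5 2
3 8 7

Derivation:
After move 1 (D):
6 4 2
8 3 5
0 1 7

After move 2 (U):
6 4 2
0 3 5
8 1 7

After move 3 (R):
6 4 2
3 0 5
8 1 7

After move 4 (D):
6 4 2
3 1 5
8 0 7

After move 5 (L):
6 4 2
3 1 5
0 8 7

After move 6 (L):
6 4 2
3 1 5
0 8 7

After move 7 (R):
6 4 2
3 1 5
8 0 7

After move 8 (L):
6 4 2
3 1 5
0 8 7

After move 9 (U):
6 4 2
0 1 5
3 8 7

After move 10 (R):
6 4 2
1 0 5
3 8 7

After move 11 (R):
6 4 2
1 5 0
3 8 7

After move 12 (U):
6 4 0
1 5 2
3 8 7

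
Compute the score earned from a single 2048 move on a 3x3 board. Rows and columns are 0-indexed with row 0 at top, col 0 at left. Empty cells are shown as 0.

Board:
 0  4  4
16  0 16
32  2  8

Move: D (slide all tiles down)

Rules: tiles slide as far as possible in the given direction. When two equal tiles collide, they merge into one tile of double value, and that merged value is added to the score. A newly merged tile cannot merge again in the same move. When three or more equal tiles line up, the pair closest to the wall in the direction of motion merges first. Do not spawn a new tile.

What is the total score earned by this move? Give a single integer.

Slide down:
col 0: [0, 16, 32] -> [0, 16, 32]  score +0 (running 0)
col 1: [4, 0, 2] -> [0, 4, 2]  score +0 (running 0)
col 2: [4, 16, 8] -> [4, 16, 8]  score +0 (running 0)
Board after move:
 0  0  4
16  4 16
32  2  8

Answer: 0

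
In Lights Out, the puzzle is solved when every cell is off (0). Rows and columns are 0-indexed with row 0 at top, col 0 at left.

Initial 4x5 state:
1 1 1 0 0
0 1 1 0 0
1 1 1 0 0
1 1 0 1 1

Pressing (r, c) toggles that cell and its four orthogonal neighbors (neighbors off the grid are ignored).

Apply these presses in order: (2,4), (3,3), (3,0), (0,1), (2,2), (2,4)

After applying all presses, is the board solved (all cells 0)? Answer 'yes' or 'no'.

After press 1 at (2,4):
1 1 1 0 0
0 1 1 0 1
1 1 1 1 1
1 1 0 1 0

After press 2 at (3,3):
1 1 1 0 0
0 1 1 0 1
1 1 1 0 1
1 1 1 0 1

After press 3 at (3,0):
1 1 1 0 0
0 1 1 0 1
0 1 1 0 1
0 0 1 0 1

After press 4 at (0,1):
0 0 0 0 0
0 0 1 0 1
0 1 1 0 1
0 0 1 0 1

After press 5 at (2,2):
0 0 0 0 0
0 0 0 0 1
0 0 0 1 1
0 0 0 0 1

After press 6 at (2,4):
0 0 0 0 0
0 0 0 0 0
0 0 0 0 0
0 0 0 0 0

Lights still on: 0

Answer: yes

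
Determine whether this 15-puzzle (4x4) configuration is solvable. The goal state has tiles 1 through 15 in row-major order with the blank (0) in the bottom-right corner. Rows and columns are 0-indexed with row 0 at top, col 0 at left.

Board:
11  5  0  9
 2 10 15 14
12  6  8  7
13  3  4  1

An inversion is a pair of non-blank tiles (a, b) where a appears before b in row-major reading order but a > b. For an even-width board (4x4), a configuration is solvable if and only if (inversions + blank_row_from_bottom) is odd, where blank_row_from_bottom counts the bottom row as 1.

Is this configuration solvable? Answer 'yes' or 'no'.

Answer: no

Derivation:
Inversions: 66
Blank is in row 0 (0-indexed from top), which is row 4 counting from the bottom (bottom = 1).
66 + 4 = 70, which is even, so the puzzle is not solvable.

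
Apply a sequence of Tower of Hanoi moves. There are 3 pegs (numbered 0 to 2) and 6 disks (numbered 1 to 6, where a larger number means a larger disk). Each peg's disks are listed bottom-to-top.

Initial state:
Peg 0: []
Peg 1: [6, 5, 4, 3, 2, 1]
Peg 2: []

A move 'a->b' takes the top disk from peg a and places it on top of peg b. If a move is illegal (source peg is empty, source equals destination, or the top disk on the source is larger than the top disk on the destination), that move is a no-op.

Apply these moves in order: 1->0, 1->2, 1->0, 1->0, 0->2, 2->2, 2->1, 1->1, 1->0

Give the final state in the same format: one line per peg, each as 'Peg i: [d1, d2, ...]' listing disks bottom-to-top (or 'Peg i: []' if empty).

After move 1 (1->0):
Peg 0: [1]
Peg 1: [6, 5, 4, 3, 2]
Peg 2: []

After move 2 (1->2):
Peg 0: [1]
Peg 1: [6, 5, 4, 3]
Peg 2: [2]

After move 3 (1->0):
Peg 0: [1]
Peg 1: [6, 5, 4, 3]
Peg 2: [2]

After move 4 (1->0):
Peg 0: [1]
Peg 1: [6, 5, 4, 3]
Peg 2: [2]

After move 5 (0->2):
Peg 0: []
Peg 1: [6, 5, 4, 3]
Peg 2: [2, 1]

After move 6 (2->2):
Peg 0: []
Peg 1: [6, 5, 4, 3]
Peg 2: [2, 1]

After move 7 (2->1):
Peg 0: []
Peg 1: [6, 5, 4, 3, 1]
Peg 2: [2]

After move 8 (1->1):
Peg 0: []
Peg 1: [6, 5, 4, 3, 1]
Peg 2: [2]

After move 9 (1->0):
Peg 0: [1]
Peg 1: [6, 5, 4, 3]
Peg 2: [2]

Answer: Peg 0: [1]
Peg 1: [6, 5, 4, 3]
Peg 2: [2]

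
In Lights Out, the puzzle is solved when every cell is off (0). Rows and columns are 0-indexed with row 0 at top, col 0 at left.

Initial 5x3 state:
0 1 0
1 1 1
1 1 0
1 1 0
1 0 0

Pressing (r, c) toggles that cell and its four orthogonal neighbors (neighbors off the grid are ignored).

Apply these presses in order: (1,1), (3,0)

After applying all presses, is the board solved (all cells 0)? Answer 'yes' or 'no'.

Answer: yes

Derivation:
After press 1 at (1,1):
0 0 0
0 0 0
1 0 0
1 1 0
1 0 0

After press 2 at (3,0):
0 0 0
0 0 0
0 0 0
0 0 0
0 0 0

Lights still on: 0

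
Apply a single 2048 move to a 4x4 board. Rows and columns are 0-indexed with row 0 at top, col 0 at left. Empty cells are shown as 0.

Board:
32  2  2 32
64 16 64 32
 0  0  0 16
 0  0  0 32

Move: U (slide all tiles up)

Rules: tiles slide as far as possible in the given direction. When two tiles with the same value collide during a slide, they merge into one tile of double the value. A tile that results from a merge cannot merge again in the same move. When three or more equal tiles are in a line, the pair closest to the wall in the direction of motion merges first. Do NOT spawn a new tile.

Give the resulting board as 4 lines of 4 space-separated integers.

Answer: 32  2  2 64
64 16 64 16
 0  0  0 32
 0  0  0  0

Derivation:
Slide up:
col 0: [32, 64, 0, 0] -> [32, 64, 0, 0]
col 1: [2, 16, 0, 0] -> [2, 16, 0, 0]
col 2: [2, 64, 0, 0] -> [2, 64, 0, 0]
col 3: [32, 32, 16, 32] -> [64, 16, 32, 0]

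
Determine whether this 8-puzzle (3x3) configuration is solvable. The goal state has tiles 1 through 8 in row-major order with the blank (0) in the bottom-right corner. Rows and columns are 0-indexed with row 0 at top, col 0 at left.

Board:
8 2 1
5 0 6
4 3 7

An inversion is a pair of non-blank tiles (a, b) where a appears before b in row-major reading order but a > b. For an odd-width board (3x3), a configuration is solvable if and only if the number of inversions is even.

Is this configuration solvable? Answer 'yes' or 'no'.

Answer: no

Derivation:
Inversions (pairs i<j in row-major order where tile[i] > tile[j] > 0): 13
13 is odd, so the puzzle is not solvable.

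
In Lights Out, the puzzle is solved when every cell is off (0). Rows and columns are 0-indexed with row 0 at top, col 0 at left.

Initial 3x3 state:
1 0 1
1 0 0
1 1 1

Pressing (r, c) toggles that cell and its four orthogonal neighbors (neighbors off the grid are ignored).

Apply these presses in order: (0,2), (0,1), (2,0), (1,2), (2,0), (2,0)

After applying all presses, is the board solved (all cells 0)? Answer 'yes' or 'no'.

Answer: yes

Derivation:
After press 1 at (0,2):
1 1 0
1 0 1
1 1 1

After press 2 at (0,1):
0 0 1
1 1 1
1 1 1

After press 3 at (2,0):
0 0 1
0 1 1
0 0 1

After press 4 at (1,2):
0 0 0
0 0 0
0 0 0

After press 5 at (2,0):
0 0 0
1 0 0
1 1 0

After press 6 at (2,0):
0 0 0
0 0 0
0 0 0

Lights still on: 0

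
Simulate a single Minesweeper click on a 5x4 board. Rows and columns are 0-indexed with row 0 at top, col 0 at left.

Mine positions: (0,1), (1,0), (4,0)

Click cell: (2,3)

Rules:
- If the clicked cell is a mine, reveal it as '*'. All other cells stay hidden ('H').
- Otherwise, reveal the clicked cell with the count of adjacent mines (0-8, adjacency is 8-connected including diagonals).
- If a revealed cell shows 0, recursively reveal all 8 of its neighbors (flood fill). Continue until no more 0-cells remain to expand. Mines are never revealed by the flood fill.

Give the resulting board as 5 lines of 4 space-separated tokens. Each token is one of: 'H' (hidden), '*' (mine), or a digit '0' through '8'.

H H 1 0
H 2 1 0
H 1 0 0
H 1 0 0
H 1 0 0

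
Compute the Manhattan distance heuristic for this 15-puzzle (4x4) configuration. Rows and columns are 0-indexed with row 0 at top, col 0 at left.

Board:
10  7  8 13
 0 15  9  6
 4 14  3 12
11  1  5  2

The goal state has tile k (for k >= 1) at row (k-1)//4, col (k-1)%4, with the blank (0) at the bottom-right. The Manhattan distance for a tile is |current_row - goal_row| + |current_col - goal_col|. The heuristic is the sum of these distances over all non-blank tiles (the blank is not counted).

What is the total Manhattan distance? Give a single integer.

Answer: 45

Derivation:
Tile 10: (0,0)->(2,1) = 3
Tile 7: (0,1)->(1,2) = 2
Tile 8: (0,2)->(1,3) = 2
Tile 13: (0,3)->(3,0) = 6
Tile 15: (1,1)->(3,2) = 3
Tile 9: (1,2)->(2,0) = 3
Tile 6: (1,3)->(1,1) = 2
Tile 4: (2,0)->(0,3) = 5
Tile 14: (2,1)->(3,1) = 1
Tile 3: (2,2)->(0,2) = 2
Tile 12: (2,3)->(2,3) = 0
Tile 11: (3,0)->(2,2) = 3
Tile 1: (3,1)->(0,0) = 4
Tile 5: (3,2)->(1,0) = 4
Tile 2: (3,3)->(0,1) = 5
Sum: 3 + 2 + 2 + 6 + 3 + 3 + 2 + 5 + 1 + 2 + 0 + 3 + 4 + 4 + 5 = 45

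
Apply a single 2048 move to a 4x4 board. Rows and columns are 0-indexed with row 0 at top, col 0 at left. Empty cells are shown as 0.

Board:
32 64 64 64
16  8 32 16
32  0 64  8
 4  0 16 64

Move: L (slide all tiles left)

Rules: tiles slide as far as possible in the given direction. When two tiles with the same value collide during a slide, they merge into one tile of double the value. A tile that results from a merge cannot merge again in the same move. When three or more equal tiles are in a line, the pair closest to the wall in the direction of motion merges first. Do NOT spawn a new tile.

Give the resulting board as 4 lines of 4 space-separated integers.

Answer:  32 128  64   0
 16   8  32  16
 32  64   8   0
  4  16  64   0

Derivation:
Slide left:
row 0: [32, 64, 64, 64] -> [32, 128, 64, 0]
row 1: [16, 8, 32, 16] -> [16, 8, 32, 16]
row 2: [32, 0, 64, 8] -> [32, 64, 8, 0]
row 3: [4, 0, 16, 64] -> [4, 16, 64, 0]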